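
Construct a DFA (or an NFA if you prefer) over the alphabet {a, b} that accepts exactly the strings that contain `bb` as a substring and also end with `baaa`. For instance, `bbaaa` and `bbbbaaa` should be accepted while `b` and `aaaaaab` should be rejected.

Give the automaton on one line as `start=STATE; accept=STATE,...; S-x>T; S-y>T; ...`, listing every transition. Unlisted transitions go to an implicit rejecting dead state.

start=q0; accept=q8; q0-a>q0; q0-b>q1; q1-a>q2; q1-b>q3; q2-a>q4; q2-b>q1; q3-a>q5; q3-b>q3; q4-a>q6; q4-b>q1; q5-a>q7; q5-b>q3; q6-a>q0; q6-b>q1; q7-a>q8; q7-b>q3; q8-a>q9; q8-b>q3; q9-a>q9; q9-b>q3

Handle the two conditions separately and then intersect. The first has 3 states tracking whether and how much of `bb` has been seen; the second has 5 states tracking how much of the suffix `baaa` has currently been matched. A product state is a pair (one from each), accepting exactly when both do.
With 10 states:
        a   b  
>  q0   q0  q1 
   q1   q2  q3 
   q2   q4  q1 
   q3   q5  q3 
   q4   q6  q1 
   q5   q7  q3 
   q6   q0  q1 
   q7   q8  q3 
 * q8   q9  q3 
   q9   q9  q3 
(> = start, * = accepting)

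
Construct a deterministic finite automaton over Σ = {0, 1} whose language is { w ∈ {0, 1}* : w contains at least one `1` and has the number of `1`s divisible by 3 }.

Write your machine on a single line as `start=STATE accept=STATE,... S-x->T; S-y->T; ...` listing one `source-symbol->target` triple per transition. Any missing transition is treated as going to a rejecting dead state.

Run two small machines in parallel and take their product. The first has 3 states tracking the count of `1`s, saturating at 2; the second has 3 states tracking the count of `1`s modulo 3. A product state is a pair (one from each), accepting exactly when both do. Minimizing collapses redundant product states.
4 states suffice.
       0  1 
>  A   A  B 
   B   B  C 
   C   C  D 
 * D   D  B 
(> = start, * = accepting)

start=A; accept=D; A-0->A; A-1->B; B-0->B; B-1->C; C-0->C; C-1->D; D-0->D; D-1->B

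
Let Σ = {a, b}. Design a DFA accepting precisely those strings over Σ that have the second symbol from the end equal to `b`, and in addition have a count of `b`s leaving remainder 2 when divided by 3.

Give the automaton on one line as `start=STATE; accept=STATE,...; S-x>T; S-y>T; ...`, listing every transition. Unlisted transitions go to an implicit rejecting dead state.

start=q0; accept=q3,q5; q0-a>q0; q0-b>q1; q1-a>q2; q1-b>q3; q2-a>q2; q2-b>q4; q3-a>q5; q3-b>q0; q4-a>q5; q4-b>q0; q5-a>q6; q5-b>q0; q6-a>q6; q6-b>q0

Build one automaton per condition and run them in lockstep. One (7 states) tracks the last 2 symbols read; the other (3 states) tracks the count of `b`s modulo 3. Each combined state is a pair, one component from each; accept when both components accept. Minimizing collapses redundant product states.
With 7 states:
        a   b  
>  q0   q0  q1 
   q1   q2  q3 
   q2   q2  q4 
 * q3   q5  q0 
   q4   q5  q0 
 * q5   q6  q0 
   q6   q6  q0 
(> = start, * = accepting)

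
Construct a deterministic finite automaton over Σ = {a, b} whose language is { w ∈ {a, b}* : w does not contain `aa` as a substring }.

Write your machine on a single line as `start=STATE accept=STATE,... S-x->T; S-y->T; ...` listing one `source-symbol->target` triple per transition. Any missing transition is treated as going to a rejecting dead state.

start=s0; accept=s0,s1; s0-a->s1; s0-b->s0; s1-a->s2; s1-b->s0; s2-a->s2; s2-b->s2

Track partial matches of the forbidden pattern `aa`. State s2 is a dead state reached once `aa` has occurred; every other state accepts. s0 means no part of `aa` is currently matched.
        a   b  
>* s0   s1  s0 
 * s1   s2  s0 
   s2   s2  s2 
(> = start, * = accepting)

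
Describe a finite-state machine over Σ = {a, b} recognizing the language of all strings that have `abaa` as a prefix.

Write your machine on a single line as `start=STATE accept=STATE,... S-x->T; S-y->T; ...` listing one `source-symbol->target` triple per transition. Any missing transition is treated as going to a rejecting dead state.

start=q0; accept=q4; q0-a->q1; q0-b->q5; q1-a->q5; q1-b->q2; q2-a->q3; q2-b->q5; q3-a->q4; q3-b->q5; q4-a->q4; q4-b->q4; q5-a->q5; q5-b->q5

Check the first 4 symbols one by one: q0 through q3 record how many have matched `abaa` so far; any wrong symbol goes to the dead state q5. After all 4 match we enter the accepting sink q4.
        a   b  
>  q0   q1  q5 
   q1   q5  q2 
   q2   q3  q5 
   q3   q4  q5 
 * q4   q4  q4 
   q5   q5  q5 
(> = start, * = accepting)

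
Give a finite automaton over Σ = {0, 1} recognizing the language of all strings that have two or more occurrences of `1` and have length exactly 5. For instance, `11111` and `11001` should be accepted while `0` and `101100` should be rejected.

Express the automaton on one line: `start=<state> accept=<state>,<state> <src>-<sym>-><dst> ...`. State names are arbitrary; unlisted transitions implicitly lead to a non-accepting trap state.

start=q0 accept=q12 q0-0->q1 q0-1->q2 q1-0->q3 q1-1->q4 q2-0->q4 q2-1->q5 q3-0->q6 q3-1->q7 q4-0->q7 q4-1->q8 q5-0->q8 q5-1->q8 q6-0->q9 q6-1->q10 q7-0->q10 q7-1->q11 q8-0->q11 q8-1->q11 q9-0->q9 q9-1->q9 q10-0->q9 q10-1->q12 q11-0->q12 q11-1->q12 q12-0->q9 q12-1->q9

Run two small machines in parallel and take their product. One (4 states) tracks the count of `1`s, saturating at 3; the other (7 states) tracks the input length, saturating at 6. Each combined state is a pair, one component from each; accept when both components accept. After merging equivalent states the machine shrinks.
13 states suffice.
          0    1  
>  q0     q1   q2 
   q1     q3   q4 
   q2     q4   q5 
   q3     q6   q7 
   q4     q7   q8 
   q5     q8   q8 
   q6     q9  q10 
   q7    q10  q11 
   q8    q11  q11 
   q9     q9   q9 
   q10    q9  q12 
   q11   q12  q12 
 * q12    q9   q9 
(> = start, * = accepting)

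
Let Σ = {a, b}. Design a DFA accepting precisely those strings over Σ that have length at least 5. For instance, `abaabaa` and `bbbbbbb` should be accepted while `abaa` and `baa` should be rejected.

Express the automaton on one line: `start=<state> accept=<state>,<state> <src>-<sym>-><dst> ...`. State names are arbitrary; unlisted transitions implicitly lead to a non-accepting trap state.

start=q0 accept=q5,q6 q0-a->q1 q0-b->q1 q1-a->q2 q1-b->q2 q2-a->q3 q2-b->q3 q3-a->q4 q3-b->q4 q4-a->q5 q4-b->q5 q5-a->q6 q5-b->q6 q6-a->q6 q6-b->q6

Count input length up to 6: every symbol moves from q0 toward q6, which means 'more than 5' and absorbs. Accept from {q5, q6}.
With 7 states:
        a   b  
>  q0   q1  q1 
   q1   q2  q2 
   q2   q3  q3 
   q3   q4  q4 
   q4   q5  q5 
 * q5   q6  q6 
 * q6   q6  q6 
(> = start, * = accepting)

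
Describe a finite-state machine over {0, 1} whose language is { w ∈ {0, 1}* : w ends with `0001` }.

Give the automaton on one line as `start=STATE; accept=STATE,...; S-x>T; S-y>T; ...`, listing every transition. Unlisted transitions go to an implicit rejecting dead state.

Let each state record the length of the longest suffix of the input read so far that is also a prefix of `0001`. B means the last symbol is `0`; C means the last 2 symbols are `00`; D means the last 3 symbols are `000`; E means the last 4 symbols are `0001`. Accept only at E, where the string currently ends in `0001`.
       0  1 
>  A   B  A 
   B   C  A 
   C   D  A 
   D   D  E 
 * E   B  A 
(> = start, * = accepting)

start=A; accept=E; A-0>B; A-1>A; B-0>C; B-1>A; C-0>D; C-1>A; D-0>D; D-1>E; E-0>B; E-1>A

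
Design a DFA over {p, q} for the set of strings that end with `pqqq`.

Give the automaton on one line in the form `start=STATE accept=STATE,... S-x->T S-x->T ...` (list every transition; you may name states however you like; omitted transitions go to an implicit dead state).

start=s0 accept=s4 s0-p->s1 s0-q->s0 s1-p->s1 s1-q->s2 s2-p->s1 s2-q->s3 s3-p->s1 s3-q->s4 s4-p->s1 s4-q->s0

Remember how much of `pqqq` the current input suffix matches. State s0 means no match yet; s1 means the last symbol is `p`; s2 means the last 2 symbols are `pq`; s3 means the last 3 symbols are `pqq`; s4 means the last 4 symbols are `pqqq`. Only s4 accepts. On a mismatch, fall back to the longest proper suffix that is still a prefix of `pqqq`.
5 states suffice.
        p   q  
>  s0   s1  s0 
   s1   s1  s2 
   s2   s1  s3 
   s3   s1  s4 
 * s4   s1  s0 
(> = start, * = accepting)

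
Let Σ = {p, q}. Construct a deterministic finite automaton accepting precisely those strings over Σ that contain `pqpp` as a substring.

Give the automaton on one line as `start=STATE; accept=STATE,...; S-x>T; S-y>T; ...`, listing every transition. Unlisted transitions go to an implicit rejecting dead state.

start=A; accept=E; A-p>B; A-q>A; B-p>B; B-q>C; C-p>D; C-q>A; D-p>E; D-q>C; E-p>E; E-q>E

States A..D record the length of the longest prefix of `pqpp` that matches the current input suffix. Reaching E means `pqpp` has been seen, and we stay there forever. Accept from E.
5 states suffice.
       p  q 
>  A   B  A 
   B   B  C 
   C   D  A 
   D   E  C 
 * E   E  E 
(> = start, * = accepting)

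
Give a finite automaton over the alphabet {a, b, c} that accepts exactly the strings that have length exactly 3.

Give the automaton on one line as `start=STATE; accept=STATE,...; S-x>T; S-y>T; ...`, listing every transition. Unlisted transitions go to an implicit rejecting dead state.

start=s0; accept=s3; s0-a>s1; s0-b>s1; s0-c>s1; s1-a>s2; s1-b>s2; s1-c>s2; s2-a>s3; s2-b>s3; s2-c>s3; s3-a>s4; s3-b>s4; s3-c>s4; s4-a>s4; s4-b>s4; s4-c>s4

We only need to distinguish lengths 0, 1, …, 3, and '>3'. Chain s0 → s1 → s2 → s3 → s4 on every symbol, with s4 looping. Accepting states: {s3}.
        a   b   c  
>  s0   s1  s1  s1 
   s1   s2  s2  s2 
   s2   s3  s3  s3 
 * s3   s4  s4  s4 
   s4   s4  s4  s4 
(> = start, * = accepting)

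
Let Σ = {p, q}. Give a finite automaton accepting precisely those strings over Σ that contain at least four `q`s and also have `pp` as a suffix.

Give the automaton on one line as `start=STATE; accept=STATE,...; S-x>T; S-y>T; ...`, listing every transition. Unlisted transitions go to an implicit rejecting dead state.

start=S0; accept=S6; S0-p>S0; S0-q>S1; S1-p>S1; S1-q>S2; S2-p>S2; S2-q>S3; S3-p>S3; S3-q>S4; S4-p>S5; S4-q>S4; S5-p>S6; S5-q>S4; S6-p>S6; S6-q>S4

Build one automaton per condition and run them in lockstep. The first has 6 states tracking the count of `q`s, saturating at 5; the second has 3 states tracking how much of the suffix `pp` has currently been matched. A product state is a pair (one from each), accepting exactly when both do. Minimizing collapses redundant product states.
        p   q  
>  S0   S0  S1 
   S1   S1  S2 
   S2   S2  S3 
   S3   S3  S4 
   S4   S5  S4 
   S5   S6  S4 
 * S6   S6  S4 
(> = start, * = accepting)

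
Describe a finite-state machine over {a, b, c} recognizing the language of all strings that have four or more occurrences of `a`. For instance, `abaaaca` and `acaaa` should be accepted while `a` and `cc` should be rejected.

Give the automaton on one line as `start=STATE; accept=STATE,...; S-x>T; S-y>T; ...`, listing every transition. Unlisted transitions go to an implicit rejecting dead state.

Count `a`s, saturating at 5: states q0 through q4 mean 0 through 4 `a`s seen; q5 means more than 4. Each `a` increments (capped at q5); other symbols loop. Accept from {q4, q5}.
With 6 states:
        a   b   c  
>  q0   q1  q0  q0 
   q1   q2  q1  q1 
   q2   q3  q2  q2 
   q3   q4  q3  q3 
 * q4   q5  q4  q4 
 * q5   q5  q5  q5 
(> = start, * = accepting)

start=q0; accept=q4,q5; q0-a>q1; q0-b>q0; q0-c>q0; q1-a>q2; q1-b>q1; q1-c>q1; q2-a>q3; q2-b>q2; q2-c>q2; q3-a>q4; q3-b>q3; q3-c>q3; q4-a>q5; q4-b>q4; q4-c>q4; q5-a>q5; q5-b>q5; q5-c>q5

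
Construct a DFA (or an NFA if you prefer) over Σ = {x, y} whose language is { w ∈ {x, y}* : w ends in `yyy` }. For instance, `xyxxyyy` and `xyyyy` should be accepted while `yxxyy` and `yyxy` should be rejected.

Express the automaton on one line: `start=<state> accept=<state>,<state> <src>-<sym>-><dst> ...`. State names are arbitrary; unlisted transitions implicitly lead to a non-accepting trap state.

start=q0 accept=q3 q0-x->q0 q0-y->q1 q1-x->q0 q1-y->q2 q2-x->q0 q2-y->q3 q3-x->q0 q3-y->q3

Let each state record the length of the longest suffix of the input read so far that is also a prefix of `yyy`. q1 means the last symbol is `y`; q2 means the last 2 symbols are `yy`; q3 means the last 3 symbols are `yyy`. Accept only at q3, where the string currently ends in `yyy`.
With 4 states:
        x   y  
>  q0   q0  q1 
   q1   q0  q2 
   q2   q0  q3 
 * q3   q0  q3 
(> = start, * = accepting)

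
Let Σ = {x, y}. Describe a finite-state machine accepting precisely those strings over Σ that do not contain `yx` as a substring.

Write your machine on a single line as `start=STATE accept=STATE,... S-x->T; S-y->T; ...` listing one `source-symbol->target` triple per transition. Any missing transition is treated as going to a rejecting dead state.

This is the complement of 'contains `yx`'. Use the same substring-matching states — q0 through q2 holding how much of `yx` has just been matched — but flip the accepting set: everything except the trap q2 accepts.
With 3 states:
        x   y  
>* q0   q0  q1 
 * q1   q2  q1 
   q2   q2  q2 
(> = start, * = accepting)

start=q0; accept=q0,q1; q0-x->q0; q0-y->q1; q1-x->q2; q1-y->q1; q2-x->q2; q2-y->q2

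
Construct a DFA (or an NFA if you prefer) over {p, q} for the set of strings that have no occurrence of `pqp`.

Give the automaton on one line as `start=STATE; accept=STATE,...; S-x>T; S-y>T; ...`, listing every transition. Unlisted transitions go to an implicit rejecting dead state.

Track partial matches of the forbidden pattern `pqp`. State s3 is a dead state reached once `pqp` has occurred; every other state accepts. s0 means no part of `pqp` is currently matched.
        p   q  
>* s0   s1  s0 
 * s1   s1  s2 
 * s2   s3  s0 
   s3   s3  s3 
(> = start, * = accepting)

start=s0; accept=s0,s1,s2; s0-p>s1; s0-q>s0; s1-p>s1; s1-q>s2; s2-p>s3; s2-q>s0; s3-p>s3; s3-q>s3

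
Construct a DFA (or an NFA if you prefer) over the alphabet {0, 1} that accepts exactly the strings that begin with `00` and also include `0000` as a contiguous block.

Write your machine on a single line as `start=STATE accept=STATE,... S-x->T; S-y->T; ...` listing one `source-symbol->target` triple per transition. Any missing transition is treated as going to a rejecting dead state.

start=A; accept=G; A-0->B; A-1->C; B-0->D; B-1->C; C-0->C; C-1->C; D-0->E; D-1->F; E-0->G; E-1->F; F-0->H; F-1->F; G-0->G; G-1->G; H-0->D; H-1->F

Run two small machines in parallel and take their product. One (4 states) tracks whether the input so far still matches the prefix `00`; the other (5 states) tracks whether and how much of `0000` has been seen. Each combined state is a pair, one component from each; accept when both components accept. After merging equivalent states the machine shrinks.
       0  1 
>  A   B  C 
   B   D  C 
   C   C  C 
   D   E  F 
   E   G  F 
   F   H  F 
 * G   G  G 
   H   D  F 
(> = start, * = accepting)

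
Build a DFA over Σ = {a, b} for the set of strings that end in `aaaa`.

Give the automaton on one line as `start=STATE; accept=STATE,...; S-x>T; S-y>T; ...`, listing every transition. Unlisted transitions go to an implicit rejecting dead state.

Remember how much of `aaaa` the current input suffix matches. State s0 means no match yet; s1 means the last symbol is `a`; s2 means the last 2 symbols are `aa`; s3 means the last 3 symbols are `aaa`; s4 means the last 4 symbols are `aaaa`. Only s4 accepts. On a mismatch, fall back to the longest proper suffix that is still a prefix of `aaaa`.
A 5-state machine:
        a   b  
>  s0   s1  s0 
   s1   s2  s0 
   s2   s3  s0 
   s3   s4  s0 
 * s4   s4  s0 
(> = start, * = accepting)

start=s0; accept=s4; s0-a>s1; s0-b>s0; s1-a>s2; s1-b>s0; s2-a>s3; s2-b>s0; s3-a>s4; s3-b>s0; s4-a>s4; s4-b>s0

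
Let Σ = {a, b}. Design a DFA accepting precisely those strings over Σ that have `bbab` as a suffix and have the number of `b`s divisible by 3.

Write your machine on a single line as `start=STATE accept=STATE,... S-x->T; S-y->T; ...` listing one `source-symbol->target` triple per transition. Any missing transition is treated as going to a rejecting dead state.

Build one automaton per condition and run them in lockstep. One (5 states) tracks how much of the suffix `bbab` has currently been matched; the other (3 states) tracks the count of `b`s modulo 3. Each combined state is a pair, one component from each; accept when both components accept.
A 15-state machine:
          a    b  
>  s0     s0   s1 
   s1     s2   s3 
   s2     s2   s4 
   s3     s5   s6 
   s4     s7   s6 
   s5     s7   s8 
   s6     s9  s10 
   s7     s7  s11 
 * s8     s0  s10 
   s9     s0  s12 
   s10   s13   s3 
   s11    s0  s10 
   s12    s2   s3 
   s13    s2  s14 
   s14    s7   s6 
(> = start, * = accepting)

start=s0; accept=s8; s0-a->s0; s0-b->s1; s1-a->s2; s1-b->s3; s2-a->s2; s2-b->s4; s3-a->s5; s3-b->s6; s4-a->s7; s4-b->s6; s5-a->s7; s5-b->s8; s6-a->s9; s6-b->s10; s7-a->s7; s7-b->s11; s8-a->s0; s8-b->s10; s9-a->s0; s9-b->s12; s10-a->s13; s10-b->s3; s11-a->s0; s11-b->s10; s12-a->s2; s12-b->s3; s13-a->s2; s13-b->s14; s14-a->s7; s14-b->s6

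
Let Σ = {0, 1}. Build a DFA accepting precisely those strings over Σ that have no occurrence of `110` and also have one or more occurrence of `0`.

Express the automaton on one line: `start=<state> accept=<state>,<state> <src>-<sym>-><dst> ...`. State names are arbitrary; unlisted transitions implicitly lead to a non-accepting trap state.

Build one automaton per condition and run them in lockstep. The first has 4 states tracking partial matches of the forbidden pattern `110`; the second has 3 states tracking the count of `0`s, saturating at 2. A product state is a pair (one from each), accepting exactly when both do. Equivalent product states are then merged.
        0   1  
>  q0   q1  q2 
 * q1   q1  q3 
   q2   q1  q4 
 * q3   q1  q5 
   q4   q4  q4 
 * q5   q4  q5 
(> = start, * = accepting)

start=q0 accept=q1,q3,q5 q0-0->q1 q0-1->q2 q1-0->q1 q1-1->q3 q2-0->q1 q2-1->q4 q3-0->q1 q3-1->q5 q4-0->q4 q4-1->q4 q5-0->q4 q5-1->q5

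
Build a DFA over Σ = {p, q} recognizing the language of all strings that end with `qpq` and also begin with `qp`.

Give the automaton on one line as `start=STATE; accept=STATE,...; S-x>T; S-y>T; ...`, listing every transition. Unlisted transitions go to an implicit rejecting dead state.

Build one automaton per condition and run them in lockstep. One (4 states) tracks how much of the suffix `qpq` has currently been matched; the other (4 states) tracks whether the input so far still matches the prefix `qp`. Each combined state is a pair, one component from each; accept when both components accept.
       p  q 
>  A   B  C 
   B   B  D 
   C   E  D 
   D   F  D 
   E   G  H 
   F   B  I 
   G   G  J 
 * H   E  J 
   I   F  D 
   J   E  J 
(> = start, * = accepting)

start=A; accept=H; A-p>B; A-q>C; B-p>B; B-q>D; C-p>E; C-q>D; D-p>F; D-q>D; E-p>G; E-q>H; F-p>B; F-q>I; G-p>G; G-q>J; H-p>E; H-q>J; I-p>F; I-q>D; J-p>E; J-q>J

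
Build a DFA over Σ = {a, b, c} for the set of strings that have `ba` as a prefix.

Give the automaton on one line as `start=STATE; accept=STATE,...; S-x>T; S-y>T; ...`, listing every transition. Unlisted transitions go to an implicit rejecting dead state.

Walk along `ba` while the input agrees: from s0 take `b` to s1, and so on. Any deviation drops to the rejecting sink s3. Once s2 is reached the prefix is confirmed and every continuation is accepted.
        a   b   c  
>  s0   s3  s1  s3 
   s1   s2  s3  s3 
 * s2   s2  s2  s2 
   s3   s3  s3  s3 
(> = start, * = accepting)

start=s0; accept=s2; s0-a>s3; s0-b>s1; s0-c>s3; s1-a>s2; s1-b>s3; s1-c>s3; s2-a>s2; s2-b>s2; s2-c>s2; s3-a>s3; s3-b>s3; s3-c>s3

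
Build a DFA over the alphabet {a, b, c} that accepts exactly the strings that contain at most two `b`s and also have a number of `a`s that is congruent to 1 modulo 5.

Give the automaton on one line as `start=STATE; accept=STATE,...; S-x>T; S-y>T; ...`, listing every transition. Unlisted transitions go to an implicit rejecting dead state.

start=S0; accept=S1,S4,S8; S0-a>S1; S0-b>S2; S0-c>S0; S1-a>S3; S1-b>S4; S1-c>S1; S2-a>S4; S2-b>S5; S2-c>S2; S3-a>S6; S3-b>S7; S3-c>S3; S4-a>S7; S4-b>S8; S4-c>S4; S5-a>S8; S5-b>S9; S5-c>S5; S6-a>S10; S6-b>S11; S6-c>S6; S7-a>S11; S7-b>S12; S7-c>S7; S8-a>S12; S8-b>S9; S8-c>S8; S9-a>S9; S9-b>S9; S9-c>S9; S10-a>S0; S10-b>S13; S10-c>S10; S11-a>S13; S11-b>S14; S11-c>S11; S12-a>S14; S12-b>S9; S12-c>S12; S13-a>S2; S13-b>S15; S13-c>S13; S14-a>S15; S14-b>S9; S14-c>S14; S15-a>S5; S15-b>S9; S15-c>S15

Run two small machines in parallel and take their product. The first has 4 states tracking the count of `b`s, saturating at 3; the second has 5 states tracking the count of `a`s modulo 5. A product state is a pair (one from each), accepting exactly when both do. Equivalent product states are then merged.
A 16-state machine:
          a    b    c  
>  S0     S1   S2   S0 
 * S1     S3   S4   S1 
   S2     S4   S5   S2 
   S3     S6   S7   S3 
 * S4     S7   S8   S4 
   S5     S8   S9   S5 
   S6    S10  S11   S6 
   S7    S11  S12   S7 
 * S8    S12   S9   S8 
   S9     S9   S9   S9 
   S10    S0  S13  S10 
   S11   S13  S14  S11 
   S12   S14   S9  S12 
   S13    S2  S15  S13 
   S14   S15   S9  S14 
   S15    S5   S9  S15 
(> = start, * = accepting)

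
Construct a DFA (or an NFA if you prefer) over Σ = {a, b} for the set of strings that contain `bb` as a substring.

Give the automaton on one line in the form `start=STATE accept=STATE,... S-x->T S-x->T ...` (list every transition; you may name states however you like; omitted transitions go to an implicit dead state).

Track how much of `bb` has been matched so far: state q0 is no progress, q2 is the absorbing accept state reached once `bb` has occurred. Intermediate states record partial matches; on a mismatch, fall back to the longest reusable overlap.
With 3 states:
        a   b  
>  q0   q0  q1 
   q1   q0  q2 
 * q2   q2  q2 
(> = start, * = accepting)

start=q0 accept=q2 q0-a->q0 q0-b->q1 q1-a->q0 q1-b->q2 q2-a->q2 q2-b->q2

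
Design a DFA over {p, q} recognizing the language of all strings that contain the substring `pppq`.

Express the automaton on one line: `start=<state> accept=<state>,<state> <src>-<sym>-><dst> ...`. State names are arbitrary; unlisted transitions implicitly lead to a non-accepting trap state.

Track how much of `pppq` has been matched so far: state A is no progress, E is the absorbing accept state reached once `pppq` has occurred. Intermediate states record partial matches; on a mismatch, fall back to the longest reusable overlap.
With 5 states:
       p  q 
>  A   B  A 
   B   C  A 
   C   D  A 
   D   D  E 
 * E   E  E 
(> = start, * = accepting)

start=A accept=E A-p->B A-q->A B-p->C B-q->A C-p->D C-q->A D-p->D D-q->E E-p->E E-q->E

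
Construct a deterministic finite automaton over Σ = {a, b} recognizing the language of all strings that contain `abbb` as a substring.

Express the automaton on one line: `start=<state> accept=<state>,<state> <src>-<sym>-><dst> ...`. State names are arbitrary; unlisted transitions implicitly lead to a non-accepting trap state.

Track how much of `abbb` has been matched so far: state q0 is no progress, q4 is the absorbing accept state reached once `abbb` has occurred. Intermediate states record partial matches; on a mismatch, fall back to the longest reusable overlap.
A 5-state machine:
        a   b  
>  q0   q1  q0 
   q1   q1  q2 
   q2   q1  q3 
   q3   q1  q4 
 * q4   q4  q4 
(> = start, * = accepting)

start=q0 accept=q4 q0-a->q1 q0-b->q0 q1-a->q1 q1-b->q2 q2-a->q1 q2-b->q3 q3-a->q1 q3-b->q4 q4-a->q4 q4-b->q4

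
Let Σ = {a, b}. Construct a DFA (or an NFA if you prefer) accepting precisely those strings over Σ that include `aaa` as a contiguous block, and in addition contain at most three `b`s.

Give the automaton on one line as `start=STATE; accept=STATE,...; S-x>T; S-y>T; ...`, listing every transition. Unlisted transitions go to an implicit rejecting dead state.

start=q0; accept=q6,q10,q14,q17; q0-a>q1; q0-b>q2; q1-a>q3; q1-b>q2; q2-a>q4; q2-b>q5; q3-a>q6; q3-b>q2; q4-a>q7; q4-b>q5; q5-a>q8; q5-b>q9; q6-a>q6; q6-b>q10; q7-a>q10; q7-b>q5; q8-a>q11; q8-b>q9; q9-a>q12; q9-b>q13; q10-a>q10; q10-b>q14; q11-a>q14; q11-b>q9; q12-a>q15; q12-b>q13; q13-a>q16; q13-b>q13; q14-a>q14; q14-b>q17; q15-a>q17; q15-b>q13; q16-a>q18; q16-b>q13; q17-a>q17; q17-b>q19; q18-a>q19; q18-b>q13; q19-a>q19; q19-b>q19

Handle the two conditions separately and then intersect. The first has 4 states tracking whether and how much of `aaa` has been seen; the second has 5 states tracking the count of `b`s, saturating at 4. A product state is a pair (one from each), accepting exactly when both do.
          a    b  
>  q0     q1   q2 
   q1     q3   q2 
   q2     q4   q5 
   q3     q6   q2 
   q4     q7   q5 
   q5     q8   q9 
 * q6     q6  q10 
   q7    q10   q5 
   q8    q11   q9 
   q9    q12  q13 
 * q10   q10  q14 
   q11   q14   q9 
   q12   q15  q13 
   q13   q16  q13 
 * q14   q14  q17 
   q15   q17  q13 
   q16   q18  q13 
 * q17   q17  q19 
   q18   q19  q13 
   q19   q19  q19 
(> = start, * = accepting)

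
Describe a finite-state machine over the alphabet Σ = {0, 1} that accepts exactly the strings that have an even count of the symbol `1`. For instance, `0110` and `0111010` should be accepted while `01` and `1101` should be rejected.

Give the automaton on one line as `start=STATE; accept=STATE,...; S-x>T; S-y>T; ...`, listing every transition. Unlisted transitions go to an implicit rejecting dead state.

The only thing that matters is how many `1`s have appeared, reduced mod 2. Use one state per residue: q0 for 0, …, q1 for 1. Reading `1` moves to the next residue; anything else stays put. q0 is accepting.
A 2-state machine:
        0   1  
>* q0   q0  q1 
   q1   q1  q0 
(> = start, * = accepting)

start=q0; accept=q0; q0-0>q0; q0-1>q1; q1-0>q1; q1-1>q0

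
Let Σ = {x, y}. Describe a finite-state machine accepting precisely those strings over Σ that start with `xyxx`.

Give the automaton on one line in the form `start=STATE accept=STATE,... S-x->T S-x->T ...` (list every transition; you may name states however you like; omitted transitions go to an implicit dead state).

Walk along `xyxx` while the input agrees: from S0 take `x` to S1, and so on. Any deviation drops to the rejecting sink S5. Once S4 is reached the prefix is confirmed and every continuation is accepted.
With 6 states:
        x   y  
>  S0   S1  S5 
   S1   S5  S2 
   S2   S3  S5 
   S3   S4  S5 
 * S4   S4  S4 
   S5   S5  S5 
(> = start, * = accepting)

start=S0 accept=S4 S0-x->S1 S0-y->S5 S1-x->S5 S1-y->S2 S2-x->S3 S2-y->S5 S3-x->S4 S3-y->S5 S4-x->S4 S4-y->S4 S5-x->S5 S5-y->S5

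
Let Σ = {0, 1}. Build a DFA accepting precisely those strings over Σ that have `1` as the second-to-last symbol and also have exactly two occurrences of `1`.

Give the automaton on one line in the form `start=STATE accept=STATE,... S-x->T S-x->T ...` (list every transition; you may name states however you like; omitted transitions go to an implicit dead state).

Handle the two conditions separately and then intersect. One (7 states) tracks the last 2 symbols read; the other (4 states) tracks the count of `1`s, saturating at 3. Each combined state is a pair, one component from each; accept when both components accept.
          0    1  
>  q0     q1   q2 
   q1     q3   q4 
   q2     q5   q6 
   q3     q3   q4 
   q4     q5   q6 
   q5     q7   q8 
 * q6     q9  q10 
   q7     q7   q8 
   q8     q9  q10 
 * q9    q11  q12 
   q10   q13  q10 
   q11   q11  q12 
   q12   q13  q10 
   q13   q14  q12 
   q14   q14  q12 
(> = start, * = accepting)

start=q0 accept=q6,q9 q0-0->q1 q0-1->q2 q1-0->q3 q1-1->q4 q2-0->q5 q2-1->q6 q3-0->q3 q3-1->q4 q4-0->q5 q4-1->q6 q5-0->q7 q5-1->q8 q6-0->q9 q6-1->q10 q7-0->q7 q7-1->q8 q8-0->q9 q8-1->q10 q9-0->q11 q9-1->q12 q10-0->q13 q10-1->q10 q11-0->q11 q11-1->q12 q12-0->q13 q12-1->q10 q13-0->q14 q13-1->q12 q14-0->q14 q14-1->q12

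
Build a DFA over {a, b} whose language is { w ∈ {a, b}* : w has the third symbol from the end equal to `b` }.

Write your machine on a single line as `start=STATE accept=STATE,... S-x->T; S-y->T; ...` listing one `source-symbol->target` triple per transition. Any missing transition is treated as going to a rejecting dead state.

A DFA must remember the last 3 symbols (since which symbol is third-to-last isn't known until the input ends). Use one state per possible window of the last ≤3 symbols; accept from those whose window starts with `b`.
With 15 states:
          a    b  
>  S0     S1   S2 
   S1     S3   S4 
   S2     S5   S6 
   S3     S7   S8 
   S4     S9  S10 
   S5    S11  S12 
   S6    S13  S14 
   S7     S7   S8 
   S8     S9  S10 
   S9    S11  S12 
   S10   S13  S14 
 * S11    S7   S8 
 * S12    S9  S10 
 * S13   S11  S12 
 * S14   S13  S14 
(> = start, * = accepting)

start=S0; accept=S11,S12,S13,S14; S0-a->S1; S0-b->S2; S1-a->S3; S1-b->S4; S2-a->S5; S2-b->S6; S3-a->S7; S3-b->S8; S4-a->S9; S4-b->S10; S5-a->S11; S5-b->S12; S6-a->S13; S6-b->S14; S7-a->S7; S7-b->S8; S8-a->S9; S8-b->S10; S9-a->S11; S9-b->S12; S10-a->S13; S10-b->S14; S11-a->S7; S11-b->S8; S12-a->S9; S12-b->S10; S13-a->S11; S13-b->S12; S14-a->S13; S14-b->S14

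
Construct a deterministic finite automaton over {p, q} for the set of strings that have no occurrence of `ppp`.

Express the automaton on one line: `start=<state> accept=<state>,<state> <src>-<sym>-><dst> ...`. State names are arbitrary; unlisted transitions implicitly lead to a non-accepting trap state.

start=A accept=A,B,C A-p->B A-q->A B-p->C B-q->A C-p->D C-q->A D-p->D D-q->D

Track partial matches of the forbidden pattern `ppp`. State D is a dead state reached once `ppp` has occurred; every other state accepts. A means no part of `ppp` is currently matched.
A 4-state machine:
       p  q 
>* A   B  A 
 * B   C  A 
 * C   D  A 
   D   D  D 
(> = start, * = accepting)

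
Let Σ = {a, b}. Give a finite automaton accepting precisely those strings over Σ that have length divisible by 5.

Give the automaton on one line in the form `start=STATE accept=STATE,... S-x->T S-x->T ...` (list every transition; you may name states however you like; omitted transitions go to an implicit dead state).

start=q0 accept=q0 q0-a->q1 q0-b->q1 q1-a->q2 q1-b->q2 q2-a->q3 q2-b->q3 q3-a->q4 q3-b->q4 q4-a->q0 q4-b->q0

Only the length mod 5 matters, so use a 5-cycle: from any state, every input symbol moves to the next state, wrapping q4 back to q0. Mark q0 accepting.
        a   b  
>* q0   q1  q1 
   q1   q2  q2 
   q2   q3  q3 
   q3   q4  q4 
   q4   q0  q0 
(> = start, * = accepting)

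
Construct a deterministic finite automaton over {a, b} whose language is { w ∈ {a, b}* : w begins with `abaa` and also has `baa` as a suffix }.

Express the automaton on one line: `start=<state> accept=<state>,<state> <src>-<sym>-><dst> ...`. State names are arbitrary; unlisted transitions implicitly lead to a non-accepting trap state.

start=s0 accept=s5 s0-a->s1 s0-b->s2 s1-a->s2 s1-b->s3 s2-a->s2 s2-b->s2 s3-a->s4 s3-b->s2 s4-a->s5 s4-b->s2 s5-a->s6 s5-b->s7 s6-a->s6 s6-b->s7 s7-a->s8 s7-b->s7 s8-a->s5 s8-b->s7

Build one automaton per condition and run them in lockstep. The first has 6 states tracking whether the input so far still matches the prefix `abaa`; the second has 4 states tracking how much of the suffix `baa` has currently been matched. A product state is a pair (one from each), accepting exactly when both do. After merging equivalent states the machine shrinks.
9 states suffice.
        a   b  
>  s0   s1  s2 
   s1   s2  s3 
   s2   s2  s2 
   s3   s4  s2 
   s4   s5  s2 
 * s5   s6  s7 
   s6   s6  s7 
   s7   s8  s7 
   s8   s5  s7 
(> = start, * = accepting)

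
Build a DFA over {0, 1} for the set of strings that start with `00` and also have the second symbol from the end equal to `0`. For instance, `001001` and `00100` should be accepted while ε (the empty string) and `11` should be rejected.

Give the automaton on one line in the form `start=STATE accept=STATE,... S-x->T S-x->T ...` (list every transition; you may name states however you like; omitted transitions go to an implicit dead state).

start=q0 accept=q3,q7 q0-0->q1 q0-1->q2 q1-0->q3 q1-1->q4 q2-0->q5 q2-1->q6 q3-0->q3 q3-1->q7 q4-0->q5 q4-1->q6 q5-0->q8 q5-1->q4 q6-0->q5 q6-1->q6 q7-0->q9 q7-1->q10 q8-0->q8 q8-1->q4 q9-0->q3 q9-1->q7 q10-0->q9 q10-1->q10

Run two small machines in parallel and take their product. The first has 4 states tracking whether the input so far still matches the prefix `00`; the second has 7 states tracking the last 2 symbols read. A product state is a pair (one from each), accepting exactly when both do.
11 states suffice.
          0    1  
>  q0     q1   q2 
   q1     q3   q4 
   q2     q5   q6 
 * q3     q3   q7 
   q4     q5   q6 
   q5     q8   q4 
   q6     q5   q6 
 * q7     q9  q10 
   q8     q8   q4 
   q9     q3   q7 
   q10    q9  q10 
(> = start, * = accepting)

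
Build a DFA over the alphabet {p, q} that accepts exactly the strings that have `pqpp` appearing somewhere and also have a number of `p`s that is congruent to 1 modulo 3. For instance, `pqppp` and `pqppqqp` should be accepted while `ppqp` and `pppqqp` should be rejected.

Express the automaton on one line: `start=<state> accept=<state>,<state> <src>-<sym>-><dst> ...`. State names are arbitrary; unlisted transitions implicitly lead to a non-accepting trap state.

Handle the two conditions separately and then intersect. The first has 5 states tracking whether and how much of `pqpp` has been seen; the second has 3 states tracking the count of `p`s modulo 3. A product state is a pair (one from each), accepting exactly when both do.
       p  q 
>  A   B  A 
   B   C  D 
   C   E  F 
   D   G  H 
   E   B  I 
   F   J  K 
   G   L  F 
   H   C  H 
   I   M  A 
   J   N  I 
   K   E  K 
   L   N  L 
   M   O  D 
 * N   O  N 
   O   L  O 
(> = start, * = accepting)

start=A accept=N A-p->B A-q->A B-p->C B-q->D C-p->E C-q->F D-p->G D-q->H E-p->B E-q->I F-p->J F-q->K G-p->L G-q->F H-p->C H-q->H I-p->M I-q->A J-p->N J-q->I K-p->E K-q->K L-p->N L-q->L M-p->O M-q->D N-p->O N-q->N O-p->L O-q->O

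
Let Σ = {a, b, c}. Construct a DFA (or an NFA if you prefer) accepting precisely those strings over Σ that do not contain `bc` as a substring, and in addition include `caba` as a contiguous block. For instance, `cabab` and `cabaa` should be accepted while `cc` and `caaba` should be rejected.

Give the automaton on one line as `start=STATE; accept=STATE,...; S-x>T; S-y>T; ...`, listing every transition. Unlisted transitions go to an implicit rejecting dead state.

Handle the two conditions separately and then intersect. One (3 states) tracks partial matches of the forbidden pattern `bc`; the other (5 states) tracks whether and how much of `caba` has been seen. Each combined state is a pair, one component from each; accept when both components accept. Equivalent product states are then merged.
8 states suffice.
        a   b   c  
>  S0   S0  S1  S2 
   S1   S0  S1  S3 
   S2   S4  S1  S2 
   S3   S3  S3  S3 
   S4   S0  S5  S2 
   S5   S6  S1  S3 
 * S6   S6  S7  S6 
 * S7   S6  S7  S3 
(> = start, * = accepting)

start=S0; accept=S6,S7; S0-a>S0; S0-b>S1; S0-c>S2; S1-a>S0; S1-b>S1; S1-c>S3; S2-a>S4; S2-b>S1; S2-c>S2; S3-a>S3; S3-b>S3; S3-c>S3; S4-a>S0; S4-b>S5; S4-c>S2; S5-a>S6; S5-b>S1; S5-c>S3; S6-a>S6; S6-b>S7; S6-c>S6; S7-a>S6; S7-b>S7; S7-c>S3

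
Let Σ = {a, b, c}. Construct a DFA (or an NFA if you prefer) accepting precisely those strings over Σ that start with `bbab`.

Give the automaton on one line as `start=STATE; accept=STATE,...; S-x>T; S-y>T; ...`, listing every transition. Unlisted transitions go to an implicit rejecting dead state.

start=q0; accept=q4; q0-a>q5; q0-b>q1; q0-c>q5; q1-a>q5; q1-b>q2; q1-c>q5; q2-a>q3; q2-b>q5; q2-c>q5; q3-a>q5; q3-b>q4; q3-c>q5; q4-a>q4; q4-b>q4; q4-c>q4; q5-a>q5; q5-b>q5; q5-c>q5

Check the first 4 symbols one by one: q0 through q3 record how many have matched `bbab` so far; any wrong symbol goes to the dead state q5. After all 4 match we enter the accepting sink q4.
6 states suffice.
        a   b   c  
>  q0   q5  q1  q5 
   q1   q5  q2  q5 
   q2   q3  q5  q5 
   q3   q5  q4  q5 
 * q4   q4  q4  q4 
   q5   q5  q5  q5 
(> = start, * = accepting)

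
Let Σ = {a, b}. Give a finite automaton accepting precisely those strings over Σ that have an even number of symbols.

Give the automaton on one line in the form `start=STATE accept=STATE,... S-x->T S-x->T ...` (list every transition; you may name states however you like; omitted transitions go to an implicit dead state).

start=S0 accept=S0 S0-a->S1 S0-b->S1 S1-a->S0 S1-b->S0

Only the length mod 2 matters, so use a 2-cycle: from any state, every input symbol moves to the next state, wrapping S1 back to S0. Mark S0 accepting.
With 2 states:
        a   b  
>* S0   S1  S1 
   S1   S0  S0 
(> = start, * = accepting)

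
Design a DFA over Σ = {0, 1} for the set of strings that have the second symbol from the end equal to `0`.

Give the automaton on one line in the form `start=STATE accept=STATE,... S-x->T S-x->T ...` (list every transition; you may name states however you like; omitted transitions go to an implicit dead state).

start=A accept=D,E A-0->B A-1->C B-0->D B-1->E C-0->F C-1->G D-0->D D-1->E E-0->F E-1->G F-0->D F-1->E G-0->F G-1->G

Because acceptance depends on a position counted from the end, the machine has to buffer the most recent 2 symbols. Make each state the string of the last up-to-2 symbols read; on input `x` shift the window left and append `x`. Accept when the buffered window has length 2 and begins with `0`.
A 7-state machine:
       0  1 
>  A   B  C 
   B   D  E 
   C   F  G 
 * D   D  E 
 * E   F  G 
   F   D  E 
   G   F  G 
(> = start, * = accepting)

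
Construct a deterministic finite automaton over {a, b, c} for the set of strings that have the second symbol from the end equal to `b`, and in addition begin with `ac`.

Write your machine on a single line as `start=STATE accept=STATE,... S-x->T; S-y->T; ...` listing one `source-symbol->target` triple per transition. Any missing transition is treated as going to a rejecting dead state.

Handle the two conditions separately and then intersect. One (13 states) tracks the last 2 symbols read; the other (4 states) tracks whether the input so far still matches the prefix `ac`. Each combined state is a pair, one component from each; accept when both components accept. Minimizing collapses redundant product states.
With 7 states:
        a   b   c  
>  q0   q1  q2  q2 
   q1   q2  q2  q3 
   q2   q2  q2  q2 
   q3   q3  q4  q3 
   q4   q5  q6  q5 
 * q5   q3  q4  q3 
 * q6   q5  q6  q5 
(> = start, * = accepting)

start=q0; accept=q5,q6; q0-a->q1; q0-b->q2; q0-c->q2; q1-a->q2; q1-b->q2; q1-c->q3; q2-a->q2; q2-b->q2; q2-c->q2; q3-a->q3; q3-b->q4; q3-c->q3; q4-a->q5; q4-b->q6; q4-c->q5; q5-a->q3; q5-b->q4; q5-c->q3; q6-a->q5; q6-b->q6; q6-c->q5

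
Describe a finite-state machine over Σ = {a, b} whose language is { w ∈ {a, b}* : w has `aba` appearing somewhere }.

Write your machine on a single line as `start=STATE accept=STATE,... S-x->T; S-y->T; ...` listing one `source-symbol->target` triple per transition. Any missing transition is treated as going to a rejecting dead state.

States s0..s2 record the length of the longest prefix of `aba` that matches the current input suffix. Reaching s3 means `aba` has been seen, and we stay there forever. Accept from s3.
A 4-state machine:
        a   b  
>  s0   s1  s0 
   s1   s1  s2 
   s2   s3  s0 
 * s3   s3  s3 
(> = start, * = accepting)

start=s0; accept=s3; s0-a->s1; s0-b->s0; s1-a->s1; s1-b->s2; s2-a->s3; s2-b->s0; s3-a->s3; s3-b->s3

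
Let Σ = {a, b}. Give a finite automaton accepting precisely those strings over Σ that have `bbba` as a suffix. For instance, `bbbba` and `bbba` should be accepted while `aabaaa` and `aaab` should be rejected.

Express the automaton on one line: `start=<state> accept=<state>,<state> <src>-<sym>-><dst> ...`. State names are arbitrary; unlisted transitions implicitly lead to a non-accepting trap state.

start=s0 accept=s4 s0-a->s0 s0-b->s1 s1-a->s0 s1-b->s2 s2-a->s0 s2-b->s3 s3-a->s4 s3-b->s3 s4-a->s0 s4-b->s1

Let each state record the length of the longest suffix of the input read so far that is also a prefix of `bbba`. s1 means the last symbol is `b`; s2 means the last 2 symbols are `bb`; s3 means the last 3 symbols are `bbb`; s4 means the last 4 symbols are `bbba`. Accept only at s4, where the string currently ends in `bbba`.
        a   b  
>  s0   s0  s1 
   s1   s0  s2 
   s2   s0  s3 
   s3   s4  s3 
 * s4   s0  s1 
(> = start, * = accepting)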